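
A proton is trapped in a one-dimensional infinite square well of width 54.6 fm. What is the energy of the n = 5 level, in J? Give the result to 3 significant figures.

For an infinite well E_n = n²h²/(8m_pL²), so E_1 = h²/(8m_pL²) = (6.626×10^-34)²/(8·1.673×10^-27·(5.46×10^-14 m)²) = 1.100×10^-14 J.
Then E_5 = 5²·E_1 = 25·1.100×10^-14 J = 2.75×10^-13 J.

E_5 = 2.75×10^-13 J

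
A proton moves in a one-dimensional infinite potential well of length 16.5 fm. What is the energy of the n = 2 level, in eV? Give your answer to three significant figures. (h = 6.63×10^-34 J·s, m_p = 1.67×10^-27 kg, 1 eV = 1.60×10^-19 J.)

E_2 = 3.02×10^6 eV

For an infinite well E_n = n²h²/(8m_pL²), so E_1 = h²/(8m_pL²) = (6.63×10^-34)²/(8·1.67×10^-27·(1.65×10^-14 m)²) = 1.209×10^-13 J.
Then E_2 = 2²·E_1 = 4·1.209×10^-13 J = 4.836×10^-13 J.
Converting, E_2 = 4.836×10^-13 J / (1.60×10^-19 J/eV) = 3.02×10^6 eV.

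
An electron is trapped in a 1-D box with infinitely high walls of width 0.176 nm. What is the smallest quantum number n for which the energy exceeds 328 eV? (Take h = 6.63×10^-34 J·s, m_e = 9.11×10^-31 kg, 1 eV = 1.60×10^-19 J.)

E_1 = h²/(8m_eL²) = 1.947×10^-18 J = 12.17 eV.
Need n² > 328/12.17 = 26.95, i.e. n > 5.191.
The smallest integer satisfying this is n = 6.

n = 6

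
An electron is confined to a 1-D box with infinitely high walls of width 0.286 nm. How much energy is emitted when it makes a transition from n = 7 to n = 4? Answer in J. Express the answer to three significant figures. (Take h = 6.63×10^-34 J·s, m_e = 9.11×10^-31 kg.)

E_1 = h²/(8m_eL²) = 7.374×10^-19 J.
|ΔE| = |7² − 4²|·E_1 = 33·7.374×10^-19 J = 2.43×10^-17 J.

|ΔE| = 2.43×10^-17 J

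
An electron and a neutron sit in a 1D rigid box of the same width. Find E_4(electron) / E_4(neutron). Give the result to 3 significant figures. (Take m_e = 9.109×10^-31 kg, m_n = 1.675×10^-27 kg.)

1.84×10^3

E_n ∝ 1/m at fixed n and L, so the ratio is m_n/m_e = 1.675×10^-27/9.109×10^-31 = 1.84×10^3.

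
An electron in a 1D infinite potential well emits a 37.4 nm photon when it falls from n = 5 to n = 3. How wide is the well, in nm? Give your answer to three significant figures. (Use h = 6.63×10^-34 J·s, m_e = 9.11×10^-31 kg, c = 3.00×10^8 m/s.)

L = 0.426 nm

The photon carries ΔE = hc/λ = 6.63×10^-34·3.00×10^8/3.74×10^-8 m = 5.318×10^-18 J.
Since ΔE = (5² − 3²)E_1, E_1 = 3.324×10^-19 J, and L = h/√(8m_eE_1) = 4.26×10^-10 m = 0.426 nm.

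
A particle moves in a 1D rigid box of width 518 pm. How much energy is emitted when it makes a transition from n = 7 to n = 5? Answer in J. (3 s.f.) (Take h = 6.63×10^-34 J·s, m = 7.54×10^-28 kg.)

E_1 = h²/(8mL²) = 2.716×10^-22 J.
|ΔE| = |7² − 5²|·E_1 = 24·2.716×10^-22 J = 6.52×10^-21 J.

|ΔE| = 6.52×10^-21 J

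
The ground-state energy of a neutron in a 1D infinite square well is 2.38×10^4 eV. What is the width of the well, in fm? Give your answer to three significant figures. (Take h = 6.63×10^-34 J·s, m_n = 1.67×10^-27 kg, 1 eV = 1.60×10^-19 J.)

L = 93.0 fm

From E_n = n²h²/(8m_nL²), L = n·h/√(8m_nE_n).
E_1 = 2.38×10^4 eV = 3.808×10^-15 J, so L = 1·6.63×10^-34/√(8·1.67×10^-27·3.808×10^-15) = 9.30×10^-14 m = 93.0 fm.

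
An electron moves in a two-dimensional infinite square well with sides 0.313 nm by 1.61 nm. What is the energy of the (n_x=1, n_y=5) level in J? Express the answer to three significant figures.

For a 2D rectangular well E = (h²/8m_e)·Σ n_i²/L_i² = (6.626×10^-34)²/(8·9.109×10^-31) · [1²/(0.313 nm)² + 5²/(1.61 nm)²].
Evaluating gives E = 1.20×10^-18 J.

E = 1.20×10^-18 J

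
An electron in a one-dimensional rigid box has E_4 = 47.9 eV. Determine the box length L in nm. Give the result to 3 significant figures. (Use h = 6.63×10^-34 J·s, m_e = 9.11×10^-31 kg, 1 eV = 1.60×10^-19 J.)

L = 0.355 nm

From E_n = n²h²/(8m_eL²), L = n·h/√(8m_eE_n).
E_4 = 47.9 eV = 7.664×10^-18 J, so L = 4·6.63×10^-34/√(8·9.11×10^-31·7.664×10^-18) = 3.55×10^-10 m = 0.355 nm.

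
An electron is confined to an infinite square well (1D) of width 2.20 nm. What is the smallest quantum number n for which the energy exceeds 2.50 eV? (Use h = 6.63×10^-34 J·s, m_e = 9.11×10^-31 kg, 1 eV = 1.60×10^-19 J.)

E_1 = h²/(8m_eL²) = 1.246×10^-20 J = 0.07787 eV.
Need n² > 2.50/0.07787 = 32.10, i.e. n > 5.666.
The smallest integer satisfying this is n = 6.

n = 6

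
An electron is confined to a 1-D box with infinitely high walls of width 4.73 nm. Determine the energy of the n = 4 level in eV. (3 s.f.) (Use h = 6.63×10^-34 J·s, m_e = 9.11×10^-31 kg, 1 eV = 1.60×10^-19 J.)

For an infinite well E_n = n²h²/(8m_eL²), so E_1 = h²/(8m_eL²) = (6.63×10^-34)²/(8·9.11×10^-31·(4.73×10^-9 m)²) = 2.696×10^-21 J.
Then E_4 = 4²·E_1 = 16·2.696×10^-21 J = 4.314×10^-20 J.
Converting, E_4 = 4.314×10^-20 J / (1.60×10^-19 J/eV) = 0.270 eV.

E_4 = 0.270 eV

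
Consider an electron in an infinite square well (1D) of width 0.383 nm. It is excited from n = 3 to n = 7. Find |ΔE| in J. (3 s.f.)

|ΔE| = 1.64×10^-17 J

E_1 = h²/(8m_eL²) = 4.107×10^-19 J.
|ΔE| = |3² − 7²|·E_1 = 40·4.107×10^-19 J = 1.64×10^-17 J.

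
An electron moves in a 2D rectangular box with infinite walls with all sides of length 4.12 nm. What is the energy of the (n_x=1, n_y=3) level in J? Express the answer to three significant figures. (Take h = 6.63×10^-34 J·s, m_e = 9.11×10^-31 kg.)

For a 2D rectangular well E = (h²/8m_e)·Σ n_i²/L_i² = (6.63×10^-34)²/(8·9.11×10^-31) · [1²/(4.12 nm)² + 3²/(4.12 nm)²].
Evaluating gives E = 3.55×10^-20 J.

E = 3.55×10^-20 J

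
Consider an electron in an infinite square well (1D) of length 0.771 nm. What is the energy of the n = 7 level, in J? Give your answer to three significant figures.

For an infinite well E_n = n²h²/(8m_eL²), so E_1 = h²/(8m_eL²) = (6.626×10^-34)²/(8·9.109×10^-31·(7.71×10^-10 m)²) = 1.014×10^-19 J.
Then E_7 = 7²·E_1 = 49·1.014×10^-19 J = 4.97×10^-18 J.

E_7 = 4.97×10^-18 J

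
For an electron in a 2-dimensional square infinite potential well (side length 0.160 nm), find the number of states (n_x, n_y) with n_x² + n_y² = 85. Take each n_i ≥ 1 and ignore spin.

The level has n_x² + n_y² = 85. The ordered positive-integer solutions are (2, 9), (6, 7), (7, 6), (9, 2).
That gives 4 states.

degeneracy = 4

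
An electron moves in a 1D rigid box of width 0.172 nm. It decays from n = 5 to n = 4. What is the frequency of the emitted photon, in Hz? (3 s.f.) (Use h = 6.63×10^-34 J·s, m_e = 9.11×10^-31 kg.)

f = 2.77×10^16 Hz

E_1 = h²/(8m_eL²) = 2.039×10^-18 J and ΔE = (5² − 4²)E_1 = 1.835×10^-17 J.
f = ΔE/h = 1.835×10^-17/6.63×10^-34 = 2.77×10^16 Hz.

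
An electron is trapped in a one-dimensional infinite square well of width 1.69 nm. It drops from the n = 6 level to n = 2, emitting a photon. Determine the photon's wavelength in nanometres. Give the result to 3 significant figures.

E_1 = h²/(8m_eL²) = 2.109×10^-20 J, so ΔE = (6² − 2²)E_1 = 6.749×10^-19 J.
λ = hc/ΔE = (6.626×10^-34·2.998×10^8)/6.749×10^-19 = 2.94×10^-7 m = 294 nm.

λ = 294 nm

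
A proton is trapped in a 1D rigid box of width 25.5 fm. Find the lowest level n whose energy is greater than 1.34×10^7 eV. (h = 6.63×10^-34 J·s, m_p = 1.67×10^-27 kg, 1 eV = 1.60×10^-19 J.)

n = 7

E_1 = h²/(8m_pL²) = 5.060×10^-14 J = 3.162×10^5 eV.
Need n² > 1.34×10^7/3.162×10^5 = 42.38, i.e. n > 6.510.
The smallest integer satisfying this is n = 7.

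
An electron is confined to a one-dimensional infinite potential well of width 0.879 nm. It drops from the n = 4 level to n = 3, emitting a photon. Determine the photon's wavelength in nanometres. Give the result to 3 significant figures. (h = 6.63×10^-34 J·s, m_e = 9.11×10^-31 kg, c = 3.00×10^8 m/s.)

E_1 = h²/(8m_eL²) = 7.806×10^-20 J, so ΔE = (4² − 3²)E_1 = 5.464×10^-19 J.
λ = hc/ΔE = (6.63×10^-34·3.00×10^8)/5.464×10^-19 = 3.64×10^-7 m = 364 nm.

λ = 364 nm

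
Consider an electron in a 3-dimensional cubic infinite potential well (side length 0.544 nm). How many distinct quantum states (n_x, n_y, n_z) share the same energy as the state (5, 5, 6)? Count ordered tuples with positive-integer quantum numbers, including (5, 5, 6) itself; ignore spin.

degeneracy = 15

The level has n_x² + n_y² + n_z² = 86. The ordered positive-integer solutions are (1, 2, 9), (1, 6, 7), (1, 7, 6), (1, 9, 2), (2, 1, 9), (2, 9, 1), (5, 5, 6), (5, 6, 5), (6, 1, 7), (6, 5, 5), (6, 7, 1), (7, 1, 6), (7, 6, 1), (9, 1, 2), (9, 2, 1).
That gives 15 states.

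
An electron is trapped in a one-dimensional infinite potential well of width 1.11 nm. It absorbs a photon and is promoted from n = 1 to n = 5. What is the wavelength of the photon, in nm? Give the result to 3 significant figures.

E_1 = h²/(8m_eL²) = 4.890×10^-20 J, so ΔE = (5² − 1²)E_1 = 1.174×10^-18 J.
λ = hc/ΔE = (6.626×10^-34·2.998×10^8)/1.174×10^-18 = 1.69×10^-7 m = 169 nm.

λ = 169 nm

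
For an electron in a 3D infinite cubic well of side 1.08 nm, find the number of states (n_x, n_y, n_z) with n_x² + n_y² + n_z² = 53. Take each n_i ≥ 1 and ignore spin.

The level has n_x² + n_y² + n_z² = 53. The ordered positive-integer solutions are (1, 4, 6), (1, 6, 4), (4, 1, 6), (4, 6, 1), (6, 1, 4), (6, 4, 1).
That gives 6 states.

degeneracy = 6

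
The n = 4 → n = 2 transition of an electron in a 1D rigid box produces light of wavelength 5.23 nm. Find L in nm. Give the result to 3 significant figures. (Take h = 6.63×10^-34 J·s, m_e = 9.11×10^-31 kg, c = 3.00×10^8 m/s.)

The photon carries ΔE = hc/λ = 6.63×10^-34·3.00×10^8/5.23×10^-9 m = 3.803×10^-17 J.
Since ΔE = (4² − 2²)E_1, E_1 = 3.169×10^-18 J, and L = h/√(8m_eE_1) = 1.38×10^-10 m = 0.138 nm.

L = 0.138 nm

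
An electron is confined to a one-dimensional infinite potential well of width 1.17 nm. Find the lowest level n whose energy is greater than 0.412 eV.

n = 2

E_1 = h²/(8m_eL²) = 4.401×10^-20 J = 0.2747 eV.
Need n² > 0.412/0.2747 = 1.500, i.e. n > 1.225.
The smallest integer satisfying this is n = 2.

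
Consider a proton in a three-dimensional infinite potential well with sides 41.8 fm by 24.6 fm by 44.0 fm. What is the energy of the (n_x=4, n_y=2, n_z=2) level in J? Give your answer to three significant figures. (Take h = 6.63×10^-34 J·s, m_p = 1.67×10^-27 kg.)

E = 5.87×10^-13 J

For a 3D rectangular well E = (h²/8m_p)·Σ n_i²/L_i² = (6.63×10^-34)²/(8·1.67×10^-27) · [4²/(41.8 fm)² + 2²/(24.6 fm)² + 2²/(44.0 fm)²].
Evaluating gives E = 5.87×10^-13 J.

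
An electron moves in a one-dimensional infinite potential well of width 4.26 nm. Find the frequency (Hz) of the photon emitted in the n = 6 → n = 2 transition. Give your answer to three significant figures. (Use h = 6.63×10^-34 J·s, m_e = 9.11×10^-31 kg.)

E_1 = h²/(8m_eL²) = 3.324×10^-21 J and ΔE = (6² − 2²)E_1 = 1.064×10^-19 J.
f = ΔE/h = 1.064×10^-19/6.63×10^-34 = 1.60×10^14 Hz.

f = 1.60×10^14 Hz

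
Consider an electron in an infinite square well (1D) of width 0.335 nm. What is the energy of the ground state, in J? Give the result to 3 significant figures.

E_1 = 5.37×10^-19 J

For an infinite well E_n = n²h²/(8m_eL²), so E_1 = h²/(8m_eL²) = (6.626×10^-34)²/(8·9.109×10^-31·(3.35×10^-10 m)²) = 5.368×10^-19 J.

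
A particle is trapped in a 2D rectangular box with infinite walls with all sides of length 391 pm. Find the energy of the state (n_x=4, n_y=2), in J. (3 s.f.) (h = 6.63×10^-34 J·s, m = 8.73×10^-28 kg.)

E = 8.23×10^-21 J

For a 2D rectangular well E = (h²/8m)·Σ n_i²/L_i² = (6.63×10^-34)²/(8·8.73×10^-28) · [4²/(391 pm)² + 2²/(391 pm)²].
Evaluating gives E = 8.23×10^-21 J.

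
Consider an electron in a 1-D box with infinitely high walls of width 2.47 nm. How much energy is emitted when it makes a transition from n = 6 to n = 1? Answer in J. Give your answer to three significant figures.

|ΔE| = 3.46×10^-19 J

E_1 = h²/(8m_eL²) = 9.875×10^-21 J.
|ΔE| = |6² − 1²|·E_1 = 35·9.875×10^-21 J = 3.46×10^-19 J.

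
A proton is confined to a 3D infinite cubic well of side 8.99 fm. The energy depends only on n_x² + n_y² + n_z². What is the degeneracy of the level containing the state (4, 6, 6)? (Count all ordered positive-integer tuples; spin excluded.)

degeneracy = 3

The level has n_x² + n_y² + n_z² = 88. The ordered positive-integer solutions are (4, 6, 6), (6, 4, 6), (6, 6, 4).
That gives 3 states.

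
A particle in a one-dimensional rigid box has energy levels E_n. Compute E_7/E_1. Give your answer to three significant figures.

E_n ∝ n², so E_7/E_1 = 7²/1² = 49/1 = 49.0.

49.0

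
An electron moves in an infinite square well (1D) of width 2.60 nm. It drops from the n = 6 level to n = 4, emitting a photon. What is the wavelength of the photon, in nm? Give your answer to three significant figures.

E_1 = h²/(8m_eL²) = 8.912×10^-21 J, so ΔE = (6² − 4²)E_1 = 1.782×10^-19 J.
λ = hc/ΔE = (6.626×10^-34·2.998×10^8)/1.782×10^-19 = 1.11×10^-6 m = 1.11×10^3 nm.

λ = 1.11×10^3 nm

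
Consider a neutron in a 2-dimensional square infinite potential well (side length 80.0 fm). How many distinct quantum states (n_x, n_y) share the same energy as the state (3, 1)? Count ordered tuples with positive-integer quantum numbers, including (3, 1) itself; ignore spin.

degeneracy = 2

The level has n_x² + n_y² = 10. The ordered positive-integer solutions are (1, 3), (3, 1).
That gives 2 states.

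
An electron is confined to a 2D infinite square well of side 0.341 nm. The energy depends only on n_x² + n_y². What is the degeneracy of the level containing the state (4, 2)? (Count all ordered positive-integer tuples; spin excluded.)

degeneracy = 2

The level has n_x² + n_y² = 20. The ordered positive-integer solutions are (2, 4), (4, 2).
That gives 2 states.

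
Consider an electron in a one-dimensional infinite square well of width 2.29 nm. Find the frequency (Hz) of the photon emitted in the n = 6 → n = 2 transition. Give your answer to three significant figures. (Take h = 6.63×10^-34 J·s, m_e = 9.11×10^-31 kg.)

f = 5.55×10^14 Hz

E_1 = h²/(8m_eL²) = 1.150×10^-20 J and ΔE = (6² − 2²)E_1 = 3.680×10^-19 J.
f = ΔE/h = 3.680×10^-19/6.63×10^-34 = 5.55×10^14 Hz.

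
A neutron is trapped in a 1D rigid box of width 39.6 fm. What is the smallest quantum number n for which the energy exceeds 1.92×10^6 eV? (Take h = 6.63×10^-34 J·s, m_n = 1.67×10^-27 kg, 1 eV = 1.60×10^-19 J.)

n = 4

E_1 = h²/(8m_nL²) = 2.098×10^-14 J = 1.311×10^5 eV.
Need n² > 1.92×10^6/1.311×10^5 = 14.65, i.e. n > 3.828.
The smallest integer satisfying this is n = 4.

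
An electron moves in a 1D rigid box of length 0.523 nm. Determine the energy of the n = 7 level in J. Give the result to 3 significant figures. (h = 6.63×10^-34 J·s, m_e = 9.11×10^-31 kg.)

For an infinite well E_n = n²h²/(8m_eL²), so E_1 = h²/(8m_eL²) = (6.63×10^-34)²/(8·9.11×10^-31·(5.23×10^-10 m)²) = 2.205×10^-19 J.
Then E_7 = 7²·E_1 = 49·2.205×10^-19 J = 1.08×10^-17 J.

E_7 = 1.08×10^-17 J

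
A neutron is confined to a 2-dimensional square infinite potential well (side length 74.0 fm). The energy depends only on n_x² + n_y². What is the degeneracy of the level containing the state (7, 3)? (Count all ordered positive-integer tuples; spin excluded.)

The level has n_x² + n_y² = 58. The ordered positive-integer solutions are (3, 7), (7, 3).
That gives 2 states.

degeneracy = 2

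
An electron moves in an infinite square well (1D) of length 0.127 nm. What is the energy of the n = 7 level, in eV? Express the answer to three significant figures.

For an infinite well E_n = n²h²/(8m_eL²), so E_1 = h²/(8m_eL²) = (6.626×10^-34)²/(8·9.109×10^-31·(1.27×10^-10 m)²) = 3.735×10^-18 J.
Then E_7 = 7²·E_1 = 49·3.735×10^-18 J = 1.830×10^-16 J.
Converting, E_7 = 1.830×10^-16 J / (1.602×10^-19 J/eV) = 1.14×10^3 eV.

E_7 = 1.14×10^3 eV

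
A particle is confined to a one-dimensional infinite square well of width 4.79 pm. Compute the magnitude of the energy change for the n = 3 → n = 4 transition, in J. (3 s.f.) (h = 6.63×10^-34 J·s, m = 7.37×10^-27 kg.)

E_1 = h²/(8mL²) = 3.249×10^-19 J.
|ΔE| = |3² − 4²|·E_1 = 7·3.249×10^-19 J = 2.27×10^-18 J.

|ΔE| = 2.27×10^-18 J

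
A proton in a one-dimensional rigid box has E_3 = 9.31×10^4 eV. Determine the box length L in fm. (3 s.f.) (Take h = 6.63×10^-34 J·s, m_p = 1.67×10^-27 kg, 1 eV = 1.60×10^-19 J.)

From E_n = n²h²/(8m_pL²), L = n·h/√(8m_pE_n).
E_3 = 9.31×10^4 eV = 1.490×10^-14 J, so L = 3·6.63×10^-34/√(8·1.67×10^-27·1.490×10^-14) = 1.41×10^-13 m = 141 fm.

L = 141 fm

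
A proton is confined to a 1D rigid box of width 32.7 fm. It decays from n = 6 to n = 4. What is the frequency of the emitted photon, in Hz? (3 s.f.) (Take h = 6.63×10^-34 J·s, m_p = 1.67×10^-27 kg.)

f = 9.28×10^20 Hz

E_1 = h²/(8m_pL²) = 3.077×10^-14 J and ΔE = (6² − 4²)E_1 = 6.154×10^-13 J.
f = ΔE/h = 6.154×10^-13/6.63×10^-34 = 9.28×10^20 Hz.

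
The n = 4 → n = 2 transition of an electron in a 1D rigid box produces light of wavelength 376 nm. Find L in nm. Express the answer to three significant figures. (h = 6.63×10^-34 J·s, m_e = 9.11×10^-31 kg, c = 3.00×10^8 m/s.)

L = 1.17 nm

The photon carries ΔE = hc/λ = 6.63×10^-34·3.00×10^8/3.76×10^-7 m = 5.290×10^-19 J.
Since ΔE = (4² − 2²)E_1, E_1 = 4.408×10^-20 J, and L = h/√(8m_eE_1) = 1.17×10^-9 m = 1.17 nm.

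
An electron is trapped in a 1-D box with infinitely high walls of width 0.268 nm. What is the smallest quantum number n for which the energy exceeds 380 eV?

E_1 = h²/(8m_eL²) = 8.388×10^-19 J = 5.236 eV.
Need n² > 380/5.236 = 72.57, i.e. n > 8.519.
The smallest integer satisfying this is n = 9.

n = 9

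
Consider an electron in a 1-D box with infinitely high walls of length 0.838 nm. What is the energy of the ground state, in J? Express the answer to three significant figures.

For an infinite well E_n = n²h²/(8m_eL²), so E_1 = h²/(8m_eL²) = (6.626×10^-34)²/(8·9.109×10^-31·(8.38×10^-10 m)²) = 8.579×10^-20 J.

E_1 = 8.58×10^-20 J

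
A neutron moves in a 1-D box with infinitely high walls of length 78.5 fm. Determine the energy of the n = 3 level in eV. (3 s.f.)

E_3 = 2.99×10^5 eV

For an infinite well E_n = n²h²/(8m_nL²), so E_1 = h²/(8m_nL²) = (6.626×10^-34)²/(8·1.675×10^-27·(7.85×10^-14 m)²) = 5.317×10^-15 J.
Then E_3 = 3²·E_1 = 9·5.317×10^-15 J = 4.785×10^-14 J.
Converting, E_3 = 4.785×10^-14 J / (1.602×10^-19 J/eV) = 2.99×10^5 eV.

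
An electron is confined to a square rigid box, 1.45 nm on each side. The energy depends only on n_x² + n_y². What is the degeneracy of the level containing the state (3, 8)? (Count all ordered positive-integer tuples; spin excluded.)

The level has n_x² + n_y² = 73. The ordered positive-integer solutions are (3, 8), (8, 3).
That gives 2 states.

degeneracy = 2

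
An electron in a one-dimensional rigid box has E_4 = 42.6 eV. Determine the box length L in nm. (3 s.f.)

L = 0.376 nm

From E_n = n²h²/(8m_eL²), L = n·h/√(8m_eE_n).
E_4 = 42.6 eV = 6.825×10^-18 J, so L = 4·6.626×10^-34/√(8·9.109×10^-31·6.825×10^-18) = 3.76×10^-10 m = 0.376 nm.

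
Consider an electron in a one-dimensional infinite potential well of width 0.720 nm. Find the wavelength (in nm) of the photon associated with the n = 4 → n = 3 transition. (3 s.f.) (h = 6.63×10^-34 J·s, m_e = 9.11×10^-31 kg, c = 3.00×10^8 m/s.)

λ = 244 nm

E_1 = h²/(8m_eL²) = 1.163×10^-19 J, so ΔE = (4² − 3²)E_1 = 8.141×10^-19 J.
λ = hc/ΔE = (6.63×10^-34·3.00×10^8)/8.141×10^-19 = 2.44×10^-7 m = 244 nm.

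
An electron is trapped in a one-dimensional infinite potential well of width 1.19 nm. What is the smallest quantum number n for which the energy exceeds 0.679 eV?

n = 2

E_1 = h²/(8m_eL²) = 4.254×10^-20 J = 0.2655 eV.
Need n² > 0.679/0.2655 = 2.557, i.e. n > 1.599.
The smallest integer satisfying this is n = 2.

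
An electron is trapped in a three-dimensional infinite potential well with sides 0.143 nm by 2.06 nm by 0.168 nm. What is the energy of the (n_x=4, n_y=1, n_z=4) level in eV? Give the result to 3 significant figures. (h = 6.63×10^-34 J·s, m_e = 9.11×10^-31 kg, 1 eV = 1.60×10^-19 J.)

For a 3D rectangular well E = (h²/8m_e)·Σ n_i²/L_i² = (6.63×10^-34)²/(8·9.11×10^-31) · [4²/(0.143 nm)² + 1²/(2.06 nm)² + 4²/(0.168 nm)²].
Evaluating gives E = 8.140×10^-17 J = 509 eV.

E = 509 eV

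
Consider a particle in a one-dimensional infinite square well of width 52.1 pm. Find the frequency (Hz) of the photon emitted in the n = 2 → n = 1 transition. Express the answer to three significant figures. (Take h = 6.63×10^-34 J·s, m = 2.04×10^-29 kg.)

E_1 = h²/(8mL²) = 9.923×10^-19 J and ΔE = (2² − 1²)E_1 = 2.977×10^-18 J.
f = ΔE/h = 2.977×10^-18/6.63×10^-34 = 4.49×10^15 Hz.

f = 4.49×10^15 Hz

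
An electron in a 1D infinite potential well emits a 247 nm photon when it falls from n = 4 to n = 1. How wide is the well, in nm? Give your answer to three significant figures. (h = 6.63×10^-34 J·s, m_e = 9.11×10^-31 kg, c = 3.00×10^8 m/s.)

The photon carries ΔE = hc/λ = 6.63×10^-34·3.00×10^8/2.47×10^-7 m = 8.053×10^-19 J.
Since ΔE = (4² − 1²)E_1, E_1 = 5.369×10^-20 J, and L = h/√(8m_eE_1) = 1.06×10^-9 m = 1.06 nm.

L = 1.06 nm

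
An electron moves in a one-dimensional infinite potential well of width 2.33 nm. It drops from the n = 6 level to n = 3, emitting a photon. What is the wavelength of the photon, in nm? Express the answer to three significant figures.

λ = 663 nm

E_1 = h²/(8m_eL²) = 1.110×10^-20 J, so ΔE = (6² − 3²)E_1 = 2.997×10^-19 J.
λ = hc/ΔE = (6.626×10^-34·2.998×10^8)/2.997×10^-19 = 6.63×10^-7 m = 663 nm.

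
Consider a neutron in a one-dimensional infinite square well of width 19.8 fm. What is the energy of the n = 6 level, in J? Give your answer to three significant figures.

E_6 = 3.01×10^-12 J

For an infinite well E_n = n²h²/(8m_nL²), so E_1 = h²/(8m_nL²) = (6.626×10^-34)²/(8·1.675×10^-27·(1.98×10^-14 m)²) = 8.357×10^-14 J.
Then E_6 = 6²·E_1 = 36·8.357×10^-14 J = 3.01×10^-12 J.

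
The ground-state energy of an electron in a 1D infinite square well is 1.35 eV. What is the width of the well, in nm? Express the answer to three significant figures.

From E_n = n²h²/(8m_eL²), L = n·h/√(8m_eE_n).
E_1 = 1.35 eV = 2.163×10^-19 J, so L = 1·6.626×10^-34/√(8·9.109×10^-31·2.163×10^-19) = 5.28×10^-10 m = 0.528 nm.

L = 0.528 nm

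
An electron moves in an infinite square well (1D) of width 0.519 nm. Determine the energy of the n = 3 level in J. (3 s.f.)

E_3 = 2.01×10^-18 J

For an infinite well E_n = n²h²/(8m_eL²), so E_1 = h²/(8m_eL²) = (6.626×10^-34)²/(8·9.109×10^-31·(5.19×10^-10 m)²) = 2.237×10^-19 J.
Then E_3 = 3²·E_1 = 9·2.237×10^-19 J = 2.01×10^-18 J.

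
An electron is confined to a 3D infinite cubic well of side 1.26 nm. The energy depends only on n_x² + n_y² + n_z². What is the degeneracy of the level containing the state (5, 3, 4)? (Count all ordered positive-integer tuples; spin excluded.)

The level has n_x² + n_y² + n_z² = 50. The ordered positive-integer solutions are (3, 4, 5), (3, 5, 4), (4, 3, 5), (4, 5, 3), (5, 3, 4), (5, 4, 3).
That gives 6 states.

degeneracy = 6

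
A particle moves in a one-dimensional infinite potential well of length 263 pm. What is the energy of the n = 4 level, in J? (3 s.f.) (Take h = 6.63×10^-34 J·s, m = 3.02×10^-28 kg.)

For an infinite well E_n = n²h²/(8mL²), so E_1 = h²/(8mL²) = (6.63×10^-34)²/(8·3.02×10^-28·(2.63×10^-10 m)²) = 2.630×10^-21 J.
Then E_4 = 4²·E_1 = 16·2.630×10^-21 J = 4.21×10^-20 J.

E_4 = 4.21×10^-20 J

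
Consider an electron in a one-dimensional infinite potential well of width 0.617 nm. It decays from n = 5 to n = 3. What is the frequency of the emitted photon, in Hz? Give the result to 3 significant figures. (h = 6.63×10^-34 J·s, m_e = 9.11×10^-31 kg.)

f = 3.82×10^15 Hz

E_1 = h²/(8m_eL²) = 1.584×10^-19 J and ΔE = (5² − 3²)E_1 = 2.534×10^-18 J.
f = ΔE/h = 2.534×10^-18/6.63×10^-34 = 3.82×10^15 Hz.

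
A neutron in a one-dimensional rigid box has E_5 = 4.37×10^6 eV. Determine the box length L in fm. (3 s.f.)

L = 34.2 fm

From E_n = n²h²/(8m_nL²), L = n·h/√(8m_nE_n).
E_5 = 4.37×10^6 eV = 7.001×10^-13 J, so L = 5·6.626×10^-34/√(8·1.675×10^-27·7.001×10^-13) = 3.42×10^-14 m = 34.2 fm.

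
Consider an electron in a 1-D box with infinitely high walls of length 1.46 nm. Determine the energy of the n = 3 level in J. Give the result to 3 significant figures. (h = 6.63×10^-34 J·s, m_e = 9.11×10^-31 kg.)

For an infinite well E_n = n²h²/(8m_eL²), so E_1 = h²/(8m_eL²) = (6.63×10^-34)²/(8·9.11×10^-31·(1.46×10^-9 m)²) = 2.830×10^-20 J.
Then E_3 = 3²·E_1 = 9·2.830×10^-20 J = 2.55×10^-19 J.

E_3 = 2.55×10^-19 J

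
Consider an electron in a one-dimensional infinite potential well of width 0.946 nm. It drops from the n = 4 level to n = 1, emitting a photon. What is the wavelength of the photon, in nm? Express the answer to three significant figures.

E_1 = h²/(8m_eL²) = 6.732×10^-20 J, so ΔE = (4² − 1²)E_1 = 1.010×10^-18 J.
λ = hc/ΔE = (6.626×10^-34·2.998×10^8)/1.010×10^-18 = 1.97×10^-7 m = 197 nm.

λ = 197 nm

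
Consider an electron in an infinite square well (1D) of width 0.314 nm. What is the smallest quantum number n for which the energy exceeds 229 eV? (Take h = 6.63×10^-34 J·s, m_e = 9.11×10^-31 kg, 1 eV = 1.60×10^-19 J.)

n = 8

E_1 = h²/(8m_eL²) = 6.117×10^-19 J = 3.823 eV.
Need n² > 229/3.823 = 59.90, i.e. n > 7.740.
The smallest integer satisfying this is n = 8.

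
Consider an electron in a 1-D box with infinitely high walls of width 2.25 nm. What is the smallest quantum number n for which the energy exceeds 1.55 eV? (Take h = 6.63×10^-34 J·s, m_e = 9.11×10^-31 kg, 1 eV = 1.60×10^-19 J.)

n = 5

E_1 = h²/(8m_eL²) = 1.191×10^-20 J = 0.07444 eV.
Need n² > 1.55/0.07444 = 20.82, i.e. n > 4.563.
The smallest integer satisfying this is n = 5.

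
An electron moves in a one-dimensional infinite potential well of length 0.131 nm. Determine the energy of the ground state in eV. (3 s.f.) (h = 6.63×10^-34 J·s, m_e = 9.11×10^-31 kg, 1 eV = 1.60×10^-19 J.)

For an infinite well E_n = n²h²/(8m_eL²), so E_1 = h²/(8m_eL²) = (6.63×10^-34)²/(8·9.11×10^-31·(1.31×10^-10 m)²) = 3.515×10^-18 J.
Converting, E_1 = 3.515×10^-18 J / (1.60×10^-19 J/eV) = 22.0 eV.

E_1 = 22.0 eV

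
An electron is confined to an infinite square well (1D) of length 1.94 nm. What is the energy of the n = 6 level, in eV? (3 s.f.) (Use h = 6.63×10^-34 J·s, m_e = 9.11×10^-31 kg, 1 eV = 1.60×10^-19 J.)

E_6 = 3.61 eV

For an infinite well E_n = n²h²/(8m_eL²), so E_1 = h²/(8m_eL²) = (6.63×10^-34)²/(8·9.11×10^-31·(1.94×10^-9 m)²) = 1.603×10^-20 J.
Then E_6 = 6²·E_1 = 36·1.603×10^-20 J = 5.771×10^-19 J.
Converting, E_6 = 5.771×10^-19 J / (1.60×10^-19 J/eV) = 3.61 eV.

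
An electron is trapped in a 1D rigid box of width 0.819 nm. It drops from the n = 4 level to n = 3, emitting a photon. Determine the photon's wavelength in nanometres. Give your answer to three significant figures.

E_1 = h²/(8m_eL²) = 8.982×10^-20 J, so ΔE = (4² − 3²)E_1 = 6.287×10^-19 J.
λ = hc/ΔE = (6.626×10^-34·2.998×10^8)/6.287×10^-19 = 3.16×10^-7 m = 316 nm.

λ = 316 nm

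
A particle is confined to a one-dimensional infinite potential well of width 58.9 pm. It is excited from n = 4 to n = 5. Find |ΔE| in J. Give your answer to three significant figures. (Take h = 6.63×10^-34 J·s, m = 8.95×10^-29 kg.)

|ΔE| = 1.59×10^-18 J

E_1 = h²/(8mL²) = 1.770×10^-19 J.
|ΔE| = |4² − 5²|·E_1 = 9·1.770×10^-19 J = 1.59×10^-18 J.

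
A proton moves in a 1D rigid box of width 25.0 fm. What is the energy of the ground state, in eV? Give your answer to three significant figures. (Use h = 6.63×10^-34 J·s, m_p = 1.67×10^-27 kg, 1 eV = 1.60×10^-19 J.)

E_1 = 3.29×10^5 eV

For an infinite well E_n = n²h²/(8m_pL²), so E_1 = h²/(8m_pL²) = (6.63×10^-34)²/(8·1.67×10^-27·(2.50×10^-14 m)²) = 5.264×10^-14 J.
Converting, E_1 = 5.264×10^-14 J / (1.60×10^-19 J/eV) = 3.29×10^5 eV.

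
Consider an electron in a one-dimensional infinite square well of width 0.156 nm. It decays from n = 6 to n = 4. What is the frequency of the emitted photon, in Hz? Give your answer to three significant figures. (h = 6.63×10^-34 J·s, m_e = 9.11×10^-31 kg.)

f = 7.48×10^16 Hz

E_1 = h²/(8m_eL²) = 2.478×10^-18 J and ΔE = (6² − 4²)E_1 = 4.956×10^-17 J.
f = ΔE/h = 4.956×10^-17/6.63×10^-34 = 7.48×10^16 Hz.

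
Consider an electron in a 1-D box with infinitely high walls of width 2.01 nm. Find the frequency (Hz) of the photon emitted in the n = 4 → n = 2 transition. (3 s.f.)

f = 2.70×10^14 Hz

E_1 = h²/(8m_eL²) = 1.491×10^-20 J and ΔE = (4² − 2²)E_1 = 1.789×10^-19 J.
f = ΔE/h = 1.789×10^-19/6.626×10^-34 = 2.70×10^14 Hz.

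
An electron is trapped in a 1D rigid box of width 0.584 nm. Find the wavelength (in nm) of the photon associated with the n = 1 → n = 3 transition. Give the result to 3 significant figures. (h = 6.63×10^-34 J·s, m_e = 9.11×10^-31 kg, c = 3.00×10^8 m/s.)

λ = 141 nm

E_1 = h²/(8m_eL²) = 1.768×10^-19 J, so ΔE = (3² − 1²)E_1 = 1.414×10^-18 J.
λ = hc/ΔE = (6.63×10^-34·3.00×10^8)/1.414×10^-18 = 1.41×10^-7 m = 141 nm.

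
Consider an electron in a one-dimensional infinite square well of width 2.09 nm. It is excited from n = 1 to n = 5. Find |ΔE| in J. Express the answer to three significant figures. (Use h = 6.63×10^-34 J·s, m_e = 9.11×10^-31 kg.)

E_1 = h²/(8m_eL²) = 1.381×10^-20 J.
|ΔE| = |1² − 5²|·E_1 = 24·1.381×10^-20 J = 3.31×10^-19 J.

|ΔE| = 3.31×10^-19 J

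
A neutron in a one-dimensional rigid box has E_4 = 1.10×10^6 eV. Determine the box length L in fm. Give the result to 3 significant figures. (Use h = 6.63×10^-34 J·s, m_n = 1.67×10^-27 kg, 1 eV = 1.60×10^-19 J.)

From E_n = n²h²/(8m_nL²), L = n·h/√(8m_nE_n).
E_4 = 1.10×10^6 eV = 1.760×10^-13 J, so L = 4·6.63×10^-34/√(8·1.67×10^-27·1.760×10^-13) = 5.47×10^-14 m = 54.7 fm.

L = 54.7 fm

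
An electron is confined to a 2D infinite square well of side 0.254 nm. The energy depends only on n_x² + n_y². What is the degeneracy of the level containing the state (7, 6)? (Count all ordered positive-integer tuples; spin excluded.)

The level has n_x² + n_y² = 85. The ordered positive-integer solutions are (2, 9), (6, 7), (7, 6), (9, 2).
That gives 4 states.

degeneracy = 4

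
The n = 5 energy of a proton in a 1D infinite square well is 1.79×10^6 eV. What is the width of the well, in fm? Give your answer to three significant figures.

L = 53.5 fm

From E_n = n²h²/(8m_pL²), L = n·h/√(8m_pE_n).
E_5 = 1.79×10^6 eV = 2.868×10^-13 J, so L = 5·6.626×10^-34/√(8·1.673×10^-27·2.868×10^-13) = 5.35×10^-14 m = 53.5 fm.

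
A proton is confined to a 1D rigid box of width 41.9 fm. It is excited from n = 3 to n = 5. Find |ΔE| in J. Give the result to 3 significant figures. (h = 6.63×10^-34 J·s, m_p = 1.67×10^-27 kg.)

|ΔE| = 3.00×10^-13 J

E_1 = h²/(8m_pL²) = 1.874×10^-14 J.
|ΔE| = |3² − 5²|·E_1 = 16·1.874×10^-14 J = 3.00×10^-13 J.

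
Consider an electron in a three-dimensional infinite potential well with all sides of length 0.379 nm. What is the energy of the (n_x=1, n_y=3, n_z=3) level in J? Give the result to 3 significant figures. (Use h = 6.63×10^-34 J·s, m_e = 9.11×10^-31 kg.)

For a 3D rectangular well E = (h²/8m_e)·Σ n_i²/L_i² = (6.63×10^-34)²/(8·9.11×10^-31) · [1²/(0.379 nm)² + 3²/(0.379 nm)² + 3²/(0.379 nm)²].
Evaluating gives E = 7.98×10^-18 J.

E = 7.98×10^-18 J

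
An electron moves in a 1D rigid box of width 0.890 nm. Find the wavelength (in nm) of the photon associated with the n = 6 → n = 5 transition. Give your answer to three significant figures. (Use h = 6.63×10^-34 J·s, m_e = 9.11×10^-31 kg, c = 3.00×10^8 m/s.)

λ = 237 nm

E_1 = h²/(8m_eL²) = 7.614×10^-20 J, so ΔE = (6² − 5²)E_1 = 8.375×10^-19 J.
λ = hc/ΔE = (6.63×10^-34·3.00×10^8)/8.375×10^-19 = 2.37×10^-7 m = 237 nm.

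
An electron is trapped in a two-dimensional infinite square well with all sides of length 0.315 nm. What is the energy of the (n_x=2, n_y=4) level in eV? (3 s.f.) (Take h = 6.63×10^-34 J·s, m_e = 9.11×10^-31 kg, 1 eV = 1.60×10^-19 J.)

For a 2D rectangular well E = (h²/8m_e)·Σ n_i²/L_i² = (6.63×10^-34)²/(8·9.11×10^-31) · [2²/(0.315 nm)² + 4²/(0.315 nm)²].
Evaluating gives E = 1.216×10^-17 J = 76.0 eV.

E = 76.0 eV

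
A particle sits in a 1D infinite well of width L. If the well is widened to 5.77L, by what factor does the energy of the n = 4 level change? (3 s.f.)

0.0300

E_n ∝ 1/L², so the energy scales by 1/5.77² = 0.0300.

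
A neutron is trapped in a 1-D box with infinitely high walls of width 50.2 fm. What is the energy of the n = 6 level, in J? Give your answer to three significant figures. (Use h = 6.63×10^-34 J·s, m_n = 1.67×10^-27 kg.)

E_6 = 4.70×10^-13 J

For an infinite well E_n = n²h²/(8m_nL²), so E_1 = h²/(8m_nL²) = (6.63×10^-34)²/(8·1.67×10^-27·(5.02×10^-14 m)²) = 1.306×10^-14 J.
Then E_6 = 6²·E_1 = 36·1.306×10^-14 J = 4.70×10^-13 J.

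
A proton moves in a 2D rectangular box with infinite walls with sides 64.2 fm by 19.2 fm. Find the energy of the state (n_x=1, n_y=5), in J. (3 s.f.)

For a 2D rectangular well E = (h²/8m_p)·Σ n_i²/L_i² = (6.626×10^-34)²/(8·1.673×10^-27) · [1²/(64.2 fm)² + 5²/(19.2 fm)²].
Evaluating gives E = 2.23×10^-12 J.

E = 2.23×10^-12 J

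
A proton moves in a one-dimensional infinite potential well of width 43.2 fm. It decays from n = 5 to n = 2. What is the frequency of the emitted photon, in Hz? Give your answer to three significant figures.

E_1 = h²/(8m_pL²) = 1.758×10^-14 J and ΔE = (5² − 2²)E_1 = 3.692×10^-13 J.
f = ΔE/h = 3.692×10^-13/6.626×10^-34 = 5.57×10^20 Hz.

f = 5.57×10^20 Hz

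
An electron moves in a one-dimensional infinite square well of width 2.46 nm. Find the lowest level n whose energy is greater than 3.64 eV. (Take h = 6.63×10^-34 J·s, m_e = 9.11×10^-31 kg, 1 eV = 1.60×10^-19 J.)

E_1 = h²/(8m_eL²) = 9.967×10^-21 J = 0.06229 eV.
Need n² > 3.64/0.06229 = 58.44, i.e. n > 7.645.
The smallest integer satisfying this is n = 8.

n = 8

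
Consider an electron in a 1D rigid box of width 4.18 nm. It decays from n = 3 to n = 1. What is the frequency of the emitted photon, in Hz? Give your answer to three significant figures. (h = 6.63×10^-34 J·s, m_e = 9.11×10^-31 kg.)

f = 4.17×10^13 Hz

E_1 = h²/(8m_eL²) = 3.452×10^-21 J and ΔE = (3² − 1²)E_1 = 2.762×10^-20 J.
f = ΔE/h = 2.762×10^-20/6.63×10^-34 = 4.17×10^13 Hz.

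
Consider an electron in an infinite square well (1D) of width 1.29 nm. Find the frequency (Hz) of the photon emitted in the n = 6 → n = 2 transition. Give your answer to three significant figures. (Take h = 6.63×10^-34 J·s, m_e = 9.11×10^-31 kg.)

f = 1.75×10^15 Hz

E_1 = h²/(8m_eL²) = 3.624×10^-20 J and ΔE = (6² − 2²)E_1 = 1.160×10^-18 J.
f = ΔE/h = 1.160×10^-18/6.63×10^-34 = 1.75×10^15 Hz.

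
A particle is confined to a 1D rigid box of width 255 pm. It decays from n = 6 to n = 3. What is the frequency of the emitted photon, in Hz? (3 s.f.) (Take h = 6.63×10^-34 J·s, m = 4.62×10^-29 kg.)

E_1 = h²/(8mL²) = 1.829×10^-20 J and ΔE = (6² − 3²)E_1 = 4.938×10^-19 J.
f = ΔE/h = 4.938×10^-19/6.63×10^-34 = 7.45×10^14 Hz.

f = 7.45×10^14 Hz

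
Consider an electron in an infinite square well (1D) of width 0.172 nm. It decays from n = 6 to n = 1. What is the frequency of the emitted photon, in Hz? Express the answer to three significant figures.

E_1 = h²/(8m_eL²) = 2.037×10^-18 J and ΔE = (6² − 1²)E_1 = 7.129×10^-17 J.
f = ΔE/h = 7.129×10^-17/6.626×10^-34 = 1.08×10^17 Hz.

f = 1.08×10^17 Hz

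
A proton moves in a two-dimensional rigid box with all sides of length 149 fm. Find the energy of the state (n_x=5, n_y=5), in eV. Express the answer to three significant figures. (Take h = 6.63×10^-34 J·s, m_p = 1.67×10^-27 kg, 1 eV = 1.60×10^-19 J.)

E = 4.63×10^5 eV

For a 2D rectangular well E = (h²/8m_p)·Σ n_i²/L_i² = (6.63×10^-34)²/(8·1.67×10^-27) · [5²/(149 fm)² + 5²/(149 fm)²].
Evaluating gives E = 7.410×10^-14 J = 4.63×10^5 eV.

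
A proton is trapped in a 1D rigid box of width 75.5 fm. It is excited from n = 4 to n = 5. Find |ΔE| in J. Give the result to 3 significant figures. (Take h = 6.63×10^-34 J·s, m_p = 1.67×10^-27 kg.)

|ΔE| = 5.19×10^-14 J

E_1 = h²/(8m_pL²) = 5.772×10^-15 J.
|ΔE| = |4² − 5²|·E_1 = 9·5.772×10^-15 J = 5.19×10^-14 J.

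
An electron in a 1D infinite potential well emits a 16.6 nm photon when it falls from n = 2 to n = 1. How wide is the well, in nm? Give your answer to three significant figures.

The photon carries ΔE = hc/λ = 6.626×10^-34·2.998×10^8/1.66×10^-8 m = 1.197×10^-17 J.
Since ΔE = (2² − 1²)E_1, E_1 = 3.990×10^-18 J, and L = h/√(8m_eE_1) = 1.23×10^-10 m = 0.123 nm.

L = 0.123 nm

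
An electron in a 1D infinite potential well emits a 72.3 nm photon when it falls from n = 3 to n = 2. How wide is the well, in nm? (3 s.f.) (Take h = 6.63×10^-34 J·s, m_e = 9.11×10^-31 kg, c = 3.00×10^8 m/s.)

The photon carries ΔE = hc/λ = 6.63×10^-34·3.00×10^8/7.23×10^-8 m = 2.751×10^-18 J.
Since ΔE = (3² − 2²)E_1, E_1 = 5.502×10^-19 J, and L = h/√(8m_eE_1) = 3.31×10^-10 m = 0.331 nm.

L = 0.331 nm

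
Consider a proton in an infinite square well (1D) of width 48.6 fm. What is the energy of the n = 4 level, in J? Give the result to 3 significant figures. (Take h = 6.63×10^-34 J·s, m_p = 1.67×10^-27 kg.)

For an infinite well E_n = n²h²/(8m_pL²), so E_1 = h²/(8m_pL²) = (6.63×10^-34)²/(8·1.67×10^-27·(4.86×10^-14 m)²) = 1.393×10^-14 J.
Then E_4 = 4²·E_1 = 16·1.393×10^-14 J = 2.23×10^-13 J.

E_4 = 2.23×10^-13 J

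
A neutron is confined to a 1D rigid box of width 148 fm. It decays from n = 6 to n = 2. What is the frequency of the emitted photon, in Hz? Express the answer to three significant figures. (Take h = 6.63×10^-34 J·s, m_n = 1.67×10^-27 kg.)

f = 7.25×10^19 Hz

E_1 = h²/(8m_nL²) = 1.502×10^-15 J and ΔE = (6² − 2²)E_1 = 4.806×10^-14 J.
f = ΔE/h = 4.806×10^-14/6.63×10^-34 = 7.25×10^19 Hz.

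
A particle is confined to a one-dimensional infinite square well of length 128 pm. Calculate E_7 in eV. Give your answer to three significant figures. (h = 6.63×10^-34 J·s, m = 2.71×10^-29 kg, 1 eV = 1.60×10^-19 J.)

For an infinite well E_n = n²h²/(8mL²), so E_1 = h²/(8mL²) = (6.63×10^-34)²/(8·2.71×10^-29·(1.28×10^-10 m)²) = 1.238×10^-19 J.
Then E_7 = 7²·E_1 = 49·1.238×10^-19 J = 6.066×10^-18 J.
Converting, E_7 = 6.066×10^-18 J / (1.60×10^-19 J/eV) = 37.9 eV.

E_7 = 37.9 eV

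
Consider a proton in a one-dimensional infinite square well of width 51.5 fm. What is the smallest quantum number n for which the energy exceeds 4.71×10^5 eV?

n = 3

E_1 = h²/(8m_pL²) = 1.237×10^-14 J = 7.722×10^4 eV.
Need n² > 4.71×10^5/7.722×10^4 = 6.099, i.e. n > 2.470.
The smallest integer satisfying this is n = 3.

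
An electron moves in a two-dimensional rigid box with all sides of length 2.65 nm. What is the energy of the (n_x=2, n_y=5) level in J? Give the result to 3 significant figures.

For a 2D rectangular well E = (h²/8m_e)·Σ n_i²/L_i² = (6.626×10^-34)²/(8·9.109×10^-31) · [2²/(2.65 nm)² + 5²/(2.65 nm)²].
Evaluating gives E = 2.49×10^-19 J.

E = 2.49×10^-19 J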